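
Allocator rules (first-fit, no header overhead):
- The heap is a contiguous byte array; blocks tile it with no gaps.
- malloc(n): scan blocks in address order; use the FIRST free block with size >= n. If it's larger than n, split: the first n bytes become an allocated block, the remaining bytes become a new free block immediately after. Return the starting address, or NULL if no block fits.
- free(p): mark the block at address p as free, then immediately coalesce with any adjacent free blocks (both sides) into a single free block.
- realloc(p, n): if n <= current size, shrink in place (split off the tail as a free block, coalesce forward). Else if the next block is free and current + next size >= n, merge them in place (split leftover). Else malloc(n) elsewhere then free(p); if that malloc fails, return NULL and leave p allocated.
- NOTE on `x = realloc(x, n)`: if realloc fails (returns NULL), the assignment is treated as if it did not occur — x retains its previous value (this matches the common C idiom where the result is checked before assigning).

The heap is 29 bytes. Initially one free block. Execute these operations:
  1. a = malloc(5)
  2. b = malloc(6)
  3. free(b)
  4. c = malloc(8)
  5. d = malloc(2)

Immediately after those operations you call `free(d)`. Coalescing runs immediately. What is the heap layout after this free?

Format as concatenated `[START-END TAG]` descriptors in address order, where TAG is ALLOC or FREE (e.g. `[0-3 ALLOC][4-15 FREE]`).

Answer: [0-4 ALLOC][5-12 ALLOC][13-28 FREE]

Derivation:
Op 1: a = malloc(5) -> a = 0; heap: [0-4 ALLOC][5-28 FREE]
Op 2: b = malloc(6) -> b = 5; heap: [0-4 ALLOC][5-10 ALLOC][11-28 FREE]
Op 3: free(b) -> (freed b); heap: [0-4 ALLOC][5-28 FREE]
Op 4: c = malloc(8) -> c = 5; heap: [0-4 ALLOC][5-12 ALLOC][13-28 FREE]
Op 5: d = malloc(2) -> d = 13; heap: [0-4 ALLOC][5-12 ALLOC][13-14 ALLOC][15-28 FREE]
free(d): d = 13 -> block [13-14 ALLOC]; mark free, coalesce with adjacent free neighbors -> [0-4 ALLOC][5-12 ALLOC][13-28 FREE]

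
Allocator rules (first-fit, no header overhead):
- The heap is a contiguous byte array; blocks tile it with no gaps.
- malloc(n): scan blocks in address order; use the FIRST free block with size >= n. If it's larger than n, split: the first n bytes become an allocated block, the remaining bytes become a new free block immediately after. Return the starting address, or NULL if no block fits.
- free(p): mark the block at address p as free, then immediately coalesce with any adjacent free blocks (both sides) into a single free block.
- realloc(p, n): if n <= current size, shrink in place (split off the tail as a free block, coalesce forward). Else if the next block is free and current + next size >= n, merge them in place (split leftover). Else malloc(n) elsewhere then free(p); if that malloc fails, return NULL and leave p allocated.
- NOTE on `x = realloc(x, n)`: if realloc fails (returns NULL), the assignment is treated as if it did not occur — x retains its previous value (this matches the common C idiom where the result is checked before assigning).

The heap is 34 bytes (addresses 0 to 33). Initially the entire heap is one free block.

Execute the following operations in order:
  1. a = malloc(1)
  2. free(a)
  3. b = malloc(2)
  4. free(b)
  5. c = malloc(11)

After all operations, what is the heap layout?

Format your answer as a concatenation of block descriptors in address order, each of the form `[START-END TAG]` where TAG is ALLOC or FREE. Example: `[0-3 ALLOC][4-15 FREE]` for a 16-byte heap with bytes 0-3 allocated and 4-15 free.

Op 1: a = malloc(1) -> a = 0; heap: [0-0 ALLOC][1-33 FREE]
Op 2: free(a) -> (freed a); heap: [0-33 FREE]
Op 3: b = malloc(2) -> b = 0; heap: [0-1 ALLOC][2-33 FREE]
Op 4: free(b) -> (freed b); heap: [0-33 FREE]
Op 5: c = malloc(11) -> c = 0; heap: [0-10 ALLOC][11-33 FREE]

Answer: [0-10 ALLOC][11-33 FREE]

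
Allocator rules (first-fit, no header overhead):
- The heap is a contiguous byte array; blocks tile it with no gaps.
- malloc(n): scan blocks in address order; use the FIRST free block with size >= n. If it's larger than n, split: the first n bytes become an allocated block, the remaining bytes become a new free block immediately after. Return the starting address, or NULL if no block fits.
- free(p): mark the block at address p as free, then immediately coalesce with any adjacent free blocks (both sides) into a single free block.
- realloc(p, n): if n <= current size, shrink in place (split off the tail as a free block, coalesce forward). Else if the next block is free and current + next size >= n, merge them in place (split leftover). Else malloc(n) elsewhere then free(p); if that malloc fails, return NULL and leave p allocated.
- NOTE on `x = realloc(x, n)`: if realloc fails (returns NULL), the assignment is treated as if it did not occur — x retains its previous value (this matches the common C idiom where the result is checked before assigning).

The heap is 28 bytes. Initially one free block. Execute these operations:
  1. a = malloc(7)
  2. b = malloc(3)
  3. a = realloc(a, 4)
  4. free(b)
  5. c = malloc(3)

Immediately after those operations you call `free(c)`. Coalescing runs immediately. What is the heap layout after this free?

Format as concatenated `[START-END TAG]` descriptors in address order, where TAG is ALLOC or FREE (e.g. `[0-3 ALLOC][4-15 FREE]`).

Answer: [0-3 ALLOC][4-27 FREE]

Derivation:
Op 1: a = malloc(7) -> a = 0; heap: [0-6 ALLOC][7-27 FREE]
Op 2: b = malloc(3) -> b = 7; heap: [0-6 ALLOC][7-9 ALLOC][10-27 FREE]
Op 3: a = realloc(a, 4) -> a = 0; heap: [0-3 ALLOC][4-6 FREE][7-9 ALLOC][10-27 FREE]
Op 4: free(b) -> (freed b); heap: [0-3 ALLOC][4-27 FREE]
Op 5: c = malloc(3) -> c = 4; heap: [0-3 ALLOC][4-6 ALLOC][7-27 FREE]
free(c): c = 4 -> block [4-6 ALLOC]; mark free, coalesce with adjacent free neighbors -> [0-3 ALLOC][4-27 FREE]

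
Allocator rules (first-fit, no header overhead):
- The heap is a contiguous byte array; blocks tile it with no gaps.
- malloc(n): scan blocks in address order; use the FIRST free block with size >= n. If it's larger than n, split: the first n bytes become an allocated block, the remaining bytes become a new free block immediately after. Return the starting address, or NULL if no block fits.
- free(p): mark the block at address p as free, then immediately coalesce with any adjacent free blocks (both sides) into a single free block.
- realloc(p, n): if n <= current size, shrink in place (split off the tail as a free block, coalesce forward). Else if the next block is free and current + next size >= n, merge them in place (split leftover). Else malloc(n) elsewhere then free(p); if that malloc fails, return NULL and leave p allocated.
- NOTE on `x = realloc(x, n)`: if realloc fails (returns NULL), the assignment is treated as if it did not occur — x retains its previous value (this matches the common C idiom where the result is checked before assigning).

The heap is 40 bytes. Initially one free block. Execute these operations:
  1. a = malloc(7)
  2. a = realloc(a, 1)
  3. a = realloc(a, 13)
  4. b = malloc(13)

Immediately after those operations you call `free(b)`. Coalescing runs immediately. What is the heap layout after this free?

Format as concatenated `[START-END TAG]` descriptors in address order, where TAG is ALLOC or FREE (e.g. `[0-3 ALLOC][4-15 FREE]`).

Op 1: a = malloc(7) -> a = 0; heap: [0-6 ALLOC][7-39 FREE]
Op 2: a = realloc(a, 1) -> a = 0; heap: [0-0 ALLOC][1-39 FREE]
Op 3: a = realloc(a, 13) -> a = 0; heap: [0-12 ALLOC][13-39 FREE]
Op 4: b = malloc(13) -> b = 13; heap: [0-12 ALLOC][13-25 ALLOC][26-39 FREE]
free(b): b = 13 -> block [13-25 ALLOC]; mark free, coalesce with adjacent free neighbors -> [0-12 ALLOC][13-39 FREE]

Answer: [0-12 ALLOC][13-39 FREE]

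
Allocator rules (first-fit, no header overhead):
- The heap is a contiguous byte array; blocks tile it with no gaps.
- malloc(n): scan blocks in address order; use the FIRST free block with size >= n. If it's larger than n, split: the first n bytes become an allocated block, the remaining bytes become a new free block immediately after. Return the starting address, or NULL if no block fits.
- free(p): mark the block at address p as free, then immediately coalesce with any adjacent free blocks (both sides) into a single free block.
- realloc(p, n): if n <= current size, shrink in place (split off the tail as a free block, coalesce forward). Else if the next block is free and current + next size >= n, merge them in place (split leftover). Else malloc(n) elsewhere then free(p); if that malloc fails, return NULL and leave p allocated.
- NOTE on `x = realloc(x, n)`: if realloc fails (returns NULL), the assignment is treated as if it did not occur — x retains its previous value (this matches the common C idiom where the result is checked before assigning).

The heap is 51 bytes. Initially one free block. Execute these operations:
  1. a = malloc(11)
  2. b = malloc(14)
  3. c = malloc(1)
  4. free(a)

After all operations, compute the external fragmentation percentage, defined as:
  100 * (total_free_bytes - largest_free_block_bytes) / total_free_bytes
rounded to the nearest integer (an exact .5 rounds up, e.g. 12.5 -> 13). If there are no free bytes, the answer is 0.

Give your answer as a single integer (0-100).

Op 1: a = malloc(11) -> a = 0; heap: [0-10 ALLOC][11-50 FREE]
Op 2: b = malloc(14) -> b = 11; heap: [0-10 ALLOC][11-24 ALLOC][25-50 FREE]
Op 3: c = malloc(1) -> c = 25; heap: [0-10 ALLOC][11-24 ALLOC][25-25 ALLOC][26-50 FREE]
Op 4: free(a) -> (freed a); heap: [0-10 FREE][11-24 ALLOC][25-25 ALLOC][26-50 FREE]
Free blocks: [11 25] total_free=36 largest=25 -> 100*(36-25)/36 = 1100/36 ≈ 30.556 -> rounds to 31

Answer: 31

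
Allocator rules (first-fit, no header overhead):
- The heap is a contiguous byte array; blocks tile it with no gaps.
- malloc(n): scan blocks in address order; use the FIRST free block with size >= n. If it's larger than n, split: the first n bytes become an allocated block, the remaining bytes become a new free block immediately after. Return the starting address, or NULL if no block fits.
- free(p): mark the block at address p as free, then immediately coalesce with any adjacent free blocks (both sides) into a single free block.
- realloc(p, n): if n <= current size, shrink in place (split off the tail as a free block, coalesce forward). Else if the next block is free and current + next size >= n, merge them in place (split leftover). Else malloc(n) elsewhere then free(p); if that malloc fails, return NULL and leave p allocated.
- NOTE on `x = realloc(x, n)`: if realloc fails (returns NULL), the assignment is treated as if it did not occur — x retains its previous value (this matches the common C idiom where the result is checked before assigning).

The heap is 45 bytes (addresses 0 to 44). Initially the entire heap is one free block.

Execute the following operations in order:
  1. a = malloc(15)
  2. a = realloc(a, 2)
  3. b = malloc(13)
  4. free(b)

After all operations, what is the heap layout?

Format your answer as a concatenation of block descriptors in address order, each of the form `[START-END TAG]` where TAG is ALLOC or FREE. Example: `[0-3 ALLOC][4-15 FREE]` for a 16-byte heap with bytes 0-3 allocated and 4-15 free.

Answer: [0-1 ALLOC][2-44 FREE]

Derivation:
Op 1: a = malloc(15) -> a = 0; heap: [0-14 ALLOC][15-44 FREE]
Op 2: a = realloc(a, 2) -> a = 0; heap: [0-1 ALLOC][2-44 FREE]
Op 3: b = malloc(13) -> b = 2; heap: [0-1 ALLOC][2-14 ALLOC][15-44 FREE]
Op 4: free(b) -> (freed b); heap: [0-1 ALLOC][2-44 FREE]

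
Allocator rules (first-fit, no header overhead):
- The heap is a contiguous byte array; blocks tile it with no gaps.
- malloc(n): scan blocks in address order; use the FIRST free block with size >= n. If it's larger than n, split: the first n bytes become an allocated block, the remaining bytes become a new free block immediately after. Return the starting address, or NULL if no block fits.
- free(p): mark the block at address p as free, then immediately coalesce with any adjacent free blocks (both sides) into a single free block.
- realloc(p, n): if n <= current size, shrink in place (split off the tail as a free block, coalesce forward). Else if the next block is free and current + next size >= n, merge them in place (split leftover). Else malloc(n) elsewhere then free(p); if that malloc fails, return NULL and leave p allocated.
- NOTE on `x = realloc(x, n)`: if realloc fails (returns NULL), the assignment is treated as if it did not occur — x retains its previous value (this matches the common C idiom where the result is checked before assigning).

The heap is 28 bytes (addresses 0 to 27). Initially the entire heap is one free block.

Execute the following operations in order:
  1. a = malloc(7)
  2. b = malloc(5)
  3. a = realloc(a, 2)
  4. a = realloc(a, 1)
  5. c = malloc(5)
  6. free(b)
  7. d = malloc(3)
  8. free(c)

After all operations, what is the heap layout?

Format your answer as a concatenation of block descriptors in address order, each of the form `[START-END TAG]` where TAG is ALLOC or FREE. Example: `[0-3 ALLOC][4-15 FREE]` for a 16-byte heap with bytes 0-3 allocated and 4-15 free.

Answer: [0-0 ALLOC][1-5 FREE][6-8 ALLOC][9-27 FREE]

Derivation:
Op 1: a = malloc(7) -> a = 0; heap: [0-6 ALLOC][7-27 FREE]
Op 2: b = malloc(5) -> b = 7; heap: [0-6 ALLOC][7-11 ALLOC][12-27 FREE]
Op 3: a = realloc(a, 2) -> a = 0; heap: [0-1 ALLOC][2-6 FREE][7-11 ALLOC][12-27 FREE]
Op 4: a = realloc(a, 1) -> a = 0; heap: [0-0 ALLOC][1-6 FREE][7-11 ALLOC][12-27 FREE]
Op 5: c = malloc(5) -> c = 1; heap: [0-0 ALLOC][1-5 ALLOC][6-6 FREE][7-11 ALLOC][12-27 FREE]
Op 6: free(b) -> (freed b); heap: [0-0 ALLOC][1-5 ALLOC][6-27 FREE]
Op 7: d = malloc(3) -> d = 6; heap: [0-0 ALLOC][1-5 ALLOC][6-8 ALLOC][9-27 FREE]
Op 8: free(c) -> (freed c); heap: [0-0 ALLOC][1-5 FREE][6-8 ALLOC][9-27 FREE]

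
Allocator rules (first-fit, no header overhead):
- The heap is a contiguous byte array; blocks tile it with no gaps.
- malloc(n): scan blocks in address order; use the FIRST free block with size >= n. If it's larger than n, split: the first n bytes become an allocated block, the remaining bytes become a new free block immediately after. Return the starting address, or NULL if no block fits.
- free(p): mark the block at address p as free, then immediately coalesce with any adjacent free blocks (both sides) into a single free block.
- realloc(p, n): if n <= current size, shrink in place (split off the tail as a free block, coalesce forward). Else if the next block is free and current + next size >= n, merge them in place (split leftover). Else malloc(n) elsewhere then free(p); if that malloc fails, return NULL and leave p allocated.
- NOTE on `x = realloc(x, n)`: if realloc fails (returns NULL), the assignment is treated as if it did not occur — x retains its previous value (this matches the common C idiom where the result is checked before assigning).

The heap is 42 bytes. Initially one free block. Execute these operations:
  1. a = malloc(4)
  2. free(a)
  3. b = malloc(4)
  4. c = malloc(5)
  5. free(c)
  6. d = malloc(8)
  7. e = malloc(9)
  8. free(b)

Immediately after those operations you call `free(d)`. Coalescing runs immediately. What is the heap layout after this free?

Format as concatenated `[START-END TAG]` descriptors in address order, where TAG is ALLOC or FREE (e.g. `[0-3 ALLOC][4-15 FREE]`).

Op 1: a = malloc(4) -> a = 0; heap: [0-3 ALLOC][4-41 FREE]
Op 2: free(a) -> (freed a); heap: [0-41 FREE]
Op 3: b = malloc(4) -> b = 0; heap: [0-3 ALLOC][4-41 FREE]
Op 4: c = malloc(5) -> c = 4; heap: [0-3 ALLOC][4-8 ALLOC][9-41 FREE]
Op 5: free(c) -> (freed c); heap: [0-3 ALLOC][4-41 FREE]
Op 6: d = malloc(8) -> d = 4; heap: [0-3 ALLOC][4-11 ALLOC][12-41 FREE]
Op 7: e = malloc(9) -> e = 12; heap: [0-3 ALLOC][4-11 ALLOC][12-20 ALLOC][21-41 FREE]
Op 8: free(b) -> (freed b); heap: [0-3 FREE][4-11 ALLOC][12-20 ALLOC][21-41 FREE]
free(d): d = 4 -> block [4-11 ALLOC]; mark free, coalesce with adjacent free neighbors -> [0-11 FREE][12-20 ALLOC][21-41 FREE]

Answer: [0-11 FREE][12-20 ALLOC][21-41 FREE]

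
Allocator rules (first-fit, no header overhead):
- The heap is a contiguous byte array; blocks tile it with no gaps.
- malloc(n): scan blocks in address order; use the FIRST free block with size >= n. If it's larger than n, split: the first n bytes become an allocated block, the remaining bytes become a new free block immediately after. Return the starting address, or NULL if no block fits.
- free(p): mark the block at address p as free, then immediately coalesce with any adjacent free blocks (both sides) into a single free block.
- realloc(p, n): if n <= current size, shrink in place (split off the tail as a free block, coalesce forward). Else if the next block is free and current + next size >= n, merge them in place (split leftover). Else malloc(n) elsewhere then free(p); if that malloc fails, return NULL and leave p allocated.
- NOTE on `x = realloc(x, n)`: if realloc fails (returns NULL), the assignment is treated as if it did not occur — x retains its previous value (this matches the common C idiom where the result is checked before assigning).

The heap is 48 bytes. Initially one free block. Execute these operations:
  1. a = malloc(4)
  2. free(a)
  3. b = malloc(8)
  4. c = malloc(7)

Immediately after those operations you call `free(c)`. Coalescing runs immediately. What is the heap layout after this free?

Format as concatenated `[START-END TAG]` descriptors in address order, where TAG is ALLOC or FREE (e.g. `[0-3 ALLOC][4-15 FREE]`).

Op 1: a = malloc(4) -> a = 0; heap: [0-3 ALLOC][4-47 FREE]
Op 2: free(a) -> (freed a); heap: [0-47 FREE]
Op 3: b = malloc(8) -> b = 0; heap: [0-7 ALLOC][8-47 FREE]
Op 4: c = malloc(7) -> c = 8; heap: [0-7 ALLOC][8-14 ALLOC][15-47 FREE]
free(c): c = 8 -> block [8-14 ALLOC]; mark free, coalesce with adjacent free neighbors -> [0-7 ALLOC][8-47 FREE]

Answer: [0-7 ALLOC][8-47 FREE]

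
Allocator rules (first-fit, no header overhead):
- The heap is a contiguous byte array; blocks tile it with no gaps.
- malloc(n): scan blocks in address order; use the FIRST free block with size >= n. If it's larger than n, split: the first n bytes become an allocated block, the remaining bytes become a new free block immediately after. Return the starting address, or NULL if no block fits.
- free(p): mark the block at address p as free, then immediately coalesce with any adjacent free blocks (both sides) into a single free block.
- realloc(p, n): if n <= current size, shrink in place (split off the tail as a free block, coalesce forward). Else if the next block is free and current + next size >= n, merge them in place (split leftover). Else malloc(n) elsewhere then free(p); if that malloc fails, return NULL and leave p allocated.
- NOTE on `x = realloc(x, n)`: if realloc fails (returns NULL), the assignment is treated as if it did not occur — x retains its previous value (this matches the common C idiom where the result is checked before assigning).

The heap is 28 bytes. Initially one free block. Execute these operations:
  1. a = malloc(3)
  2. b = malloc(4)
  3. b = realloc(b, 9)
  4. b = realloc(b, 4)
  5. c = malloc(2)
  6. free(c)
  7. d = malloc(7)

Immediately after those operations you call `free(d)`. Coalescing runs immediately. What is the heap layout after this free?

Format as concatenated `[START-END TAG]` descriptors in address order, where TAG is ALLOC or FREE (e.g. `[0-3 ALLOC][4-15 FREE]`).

Answer: [0-2 ALLOC][3-6 ALLOC][7-27 FREE]

Derivation:
Op 1: a = malloc(3) -> a = 0; heap: [0-2 ALLOC][3-27 FREE]
Op 2: b = malloc(4) -> b = 3; heap: [0-2 ALLOC][3-6 ALLOC][7-27 FREE]
Op 3: b = realloc(b, 9) -> b = 3; heap: [0-2 ALLOC][3-11 ALLOC][12-27 FREE]
Op 4: b = realloc(b, 4) -> b = 3; heap: [0-2 ALLOC][3-6 ALLOC][7-27 FREE]
Op 5: c = malloc(2) -> c = 7; heap: [0-2 ALLOC][3-6 ALLOC][7-8 ALLOC][9-27 FREE]
Op 6: free(c) -> (freed c); heap: [0-2 ALLOC][3-6 ALLOC][7-27 FREE]
Op 7: d = malloc(7) -> d = 7; heap: [0-2 ALLOC][3-6 ALLOC][7-13 ALLOC][14-27 FREE]
free(d): d = 7 -> block [7-13 ALLOC]; mark free, coalesce with adjacent free neighbors -> [0-2 ALLOC][3-6 ALLOC][7-27 FREE]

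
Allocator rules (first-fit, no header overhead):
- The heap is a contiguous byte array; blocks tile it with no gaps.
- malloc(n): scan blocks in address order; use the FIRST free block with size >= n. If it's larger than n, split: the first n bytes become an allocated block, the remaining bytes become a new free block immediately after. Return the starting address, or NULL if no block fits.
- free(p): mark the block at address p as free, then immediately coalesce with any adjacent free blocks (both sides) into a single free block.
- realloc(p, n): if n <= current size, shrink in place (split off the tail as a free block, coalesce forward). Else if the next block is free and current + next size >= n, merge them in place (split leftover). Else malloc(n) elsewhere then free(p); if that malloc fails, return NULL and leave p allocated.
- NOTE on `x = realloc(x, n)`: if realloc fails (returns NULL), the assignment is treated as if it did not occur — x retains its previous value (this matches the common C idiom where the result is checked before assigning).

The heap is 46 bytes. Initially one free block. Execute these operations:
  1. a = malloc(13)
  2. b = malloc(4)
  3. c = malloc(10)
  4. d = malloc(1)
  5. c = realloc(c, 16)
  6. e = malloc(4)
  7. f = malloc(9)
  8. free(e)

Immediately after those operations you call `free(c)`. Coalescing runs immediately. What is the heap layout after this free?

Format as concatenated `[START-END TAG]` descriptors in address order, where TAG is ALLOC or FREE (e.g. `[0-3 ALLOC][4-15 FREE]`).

Op 1: a = malloc(13) -> a = 0; heap: [0-12 ALLOC][13-45 FREE]
Op 2: b = malloc(4) -> b = 13; heap: [0-12 ALLOC][13-16 ALLOC][17-45 FREE]
Op 3: c = malloc(10) -> c = 17; heap: [0-12 ALLOC][13-16 ALLOC][17-26 ALLOC][27-45 FREE]
Op 4: d = malloc(1) -> d = 27; heap: [0-12 ALLOC][13-16 ALLOC][17-26 ALLOC][27-27 ALLOC][28-45 FREE]
Op 5: c = realloc(c, 16) -> c = 28; heap: [0-12 ALLOC][13-16 ALLOC][17-26 FREE][27-27 ALLOC][28-43 ALLOC][44-45 FREE]
Op 6: e = malloc(4) -> e = 17; heap: [0-12 ALLOC][13-16 ALLOC][17-20 ALLOC][21-26 FREE][27-27 ALLOC][28-43 ALLOC][44-45 FREE]
Op 7: f = malloc(9) -> f = NULL; heap: [0-12 ALLOC][13-16 ALLOC][17-20 ALLOC][21-26 FREE][27-27 ALLOC][28-43 ALLOC][44-45 FREE]
Op 8: free(e) -> (freed e); heap: [0-12 ALLOC][13-16 ALLOC][17-26 FREE][27-27 ALLOC][28-43 ALLOC][44-45 FREE]
free(c): c = 28 -> block [28-43 ALLOC]; mark free, coalesce with adjacent free neighbors -> [0-12 ALLOC][13-16 ALLOC][17-26 FREE][27-27 ALLOC][28-45 FREE]

Answer: [0-12 ALLOC][13-16 ALLOC][17-26 FREE][27-27 ALLOC][28-45 FREE]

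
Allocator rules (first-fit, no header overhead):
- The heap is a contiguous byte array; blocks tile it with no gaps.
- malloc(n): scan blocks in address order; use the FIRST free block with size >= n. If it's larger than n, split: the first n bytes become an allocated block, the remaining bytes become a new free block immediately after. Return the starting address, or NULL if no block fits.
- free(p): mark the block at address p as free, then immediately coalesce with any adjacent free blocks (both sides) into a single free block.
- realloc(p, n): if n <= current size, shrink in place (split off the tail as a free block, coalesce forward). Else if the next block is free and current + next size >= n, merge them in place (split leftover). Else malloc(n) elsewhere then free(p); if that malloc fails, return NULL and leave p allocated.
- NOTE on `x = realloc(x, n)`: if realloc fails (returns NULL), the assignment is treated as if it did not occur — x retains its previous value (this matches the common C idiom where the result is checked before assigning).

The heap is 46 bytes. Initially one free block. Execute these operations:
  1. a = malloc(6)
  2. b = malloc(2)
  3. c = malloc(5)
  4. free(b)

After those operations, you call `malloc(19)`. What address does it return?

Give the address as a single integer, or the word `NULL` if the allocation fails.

Answer: 13

Derivation:
Op 1: a = malloc(6) -> a = 0; heap: [0-5 ALLOC][6-45 FREE]
Op 2: b = malloc(2) -> b = 6; heap: [0-5 ALLOC][6-7 ALLOC][8-45 FREE]
Op 3: c = malloc(5) -> c = 8; heap: [0-5 ALLOC][6-7 ALLOC][8-12 ALLOC][13-45 FREE]
Op 4: free(b) -> (freed b); heap: [0-5 ALLOC][6-7 FREE][8-12 ALLOC][13-45 FREE]
malloc(19): first-fit scan over [0-5 ALLOC][6-7 FREE][8-12 ALLOC][13-45 FREE] -> 13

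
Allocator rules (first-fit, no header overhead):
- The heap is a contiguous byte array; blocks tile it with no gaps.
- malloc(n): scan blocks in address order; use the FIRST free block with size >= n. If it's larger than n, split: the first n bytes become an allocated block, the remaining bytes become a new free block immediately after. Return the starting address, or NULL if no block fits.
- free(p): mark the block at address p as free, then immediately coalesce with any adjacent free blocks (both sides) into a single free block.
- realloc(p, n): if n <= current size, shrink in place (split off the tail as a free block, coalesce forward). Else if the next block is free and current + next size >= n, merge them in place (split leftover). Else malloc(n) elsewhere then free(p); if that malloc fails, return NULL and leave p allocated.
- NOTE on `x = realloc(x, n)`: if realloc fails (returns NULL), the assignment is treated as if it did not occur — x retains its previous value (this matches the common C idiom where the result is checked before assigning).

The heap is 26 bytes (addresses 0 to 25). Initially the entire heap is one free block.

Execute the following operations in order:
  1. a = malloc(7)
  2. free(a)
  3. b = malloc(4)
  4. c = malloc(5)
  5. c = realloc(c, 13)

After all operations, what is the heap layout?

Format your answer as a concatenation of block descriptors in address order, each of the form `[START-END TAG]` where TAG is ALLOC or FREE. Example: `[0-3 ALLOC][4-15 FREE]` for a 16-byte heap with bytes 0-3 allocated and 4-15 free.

Op 1: a = malloc(7) -> a = 0; heap: [0-6 ALLOC][7-25 FREE]
Op 2: free(a) -> (freed a); heap: [0-25 FREE]
Op 3: b = malloc(4) -> b = 0; heap: [0-3 ALLOC][4-25 FREE]
Op 4: c = malloc(5) -> c = 4; heap: [0-3 ALLOC][4-8 ALLOC][9-25 FREE]
Op 5: c = realloc(c, 13) -> c = 4; heap: [0-3 ALLOC][4-16 ALLOC][17-25 FREE]

Answer: [0-3 ALLOC][4-16 ALLOC][17-25 FREE]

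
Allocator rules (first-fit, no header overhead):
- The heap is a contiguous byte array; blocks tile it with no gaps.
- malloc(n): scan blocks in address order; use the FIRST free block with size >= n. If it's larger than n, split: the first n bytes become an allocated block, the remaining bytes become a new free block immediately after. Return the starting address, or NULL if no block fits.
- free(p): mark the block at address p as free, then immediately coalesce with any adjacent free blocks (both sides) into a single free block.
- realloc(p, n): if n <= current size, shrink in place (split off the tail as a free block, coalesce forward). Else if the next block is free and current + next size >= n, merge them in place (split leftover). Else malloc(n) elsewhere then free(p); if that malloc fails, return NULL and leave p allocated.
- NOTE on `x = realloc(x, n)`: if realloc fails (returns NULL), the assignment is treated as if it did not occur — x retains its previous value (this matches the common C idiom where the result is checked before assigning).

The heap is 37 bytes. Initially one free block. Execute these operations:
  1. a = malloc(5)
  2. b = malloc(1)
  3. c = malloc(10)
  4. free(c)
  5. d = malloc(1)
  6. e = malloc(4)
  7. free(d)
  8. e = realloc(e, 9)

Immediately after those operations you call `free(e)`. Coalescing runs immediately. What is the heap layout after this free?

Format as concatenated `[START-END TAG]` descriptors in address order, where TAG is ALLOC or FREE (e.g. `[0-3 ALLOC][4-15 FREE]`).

Answer: [0-4 ALLOC][5-5 ALLOC][6-36 FREE]

Derivation:
Op 1: a = malloc(5) -> a = 0; heap: [0-4 ALLOC][5-36 FREE]
Op 2: b = malloc(1) -> b = 5; heap: [0-4 ALLOC][5-5 ALLOC][6-36 FREE]
Op 3: c = malloc(10) -> c = 6; heap: [0-4 ALLOC][5-5 ALLOC][6-15 ALLOC][16-36 FREE]
Op 4: free(c) -> (freed c); heap: [0-4 ALLOC][5-5 ALLOC][6-36 FREE]
Op 5: d = malloc(1) -> d = 6; heap: [0-4 ALLOC][5-5 ALLOC][6-6 ALLOC][7-36 FREE]
Op 6: e = malloc(4) -> e = 7; heap: [0-4 ALLOC][5-5 ALLOC][6-6 ALLOC][7-10 ALLOC][11-36 FREE]
Op 7: free(d) -> (freed d); heap: [0-4 ALLOC][5-5 ALLOC][6-6 FREE][7-10 ALLOC][11-36 FREE]
Op 8: e = realloc(e, 9) -> e = 7; heap: [0-4 ALLOC][5-5 ALLOC][6-6 FREE][7-15 ALLOC][16-36 FREE]
free(e): e = 7 -> block [7-15 ALLOC]; mark free, coalesce with adjacent free neighbors -> [0-4 ALLOC][5-5 ALLOC][6-36 FREE]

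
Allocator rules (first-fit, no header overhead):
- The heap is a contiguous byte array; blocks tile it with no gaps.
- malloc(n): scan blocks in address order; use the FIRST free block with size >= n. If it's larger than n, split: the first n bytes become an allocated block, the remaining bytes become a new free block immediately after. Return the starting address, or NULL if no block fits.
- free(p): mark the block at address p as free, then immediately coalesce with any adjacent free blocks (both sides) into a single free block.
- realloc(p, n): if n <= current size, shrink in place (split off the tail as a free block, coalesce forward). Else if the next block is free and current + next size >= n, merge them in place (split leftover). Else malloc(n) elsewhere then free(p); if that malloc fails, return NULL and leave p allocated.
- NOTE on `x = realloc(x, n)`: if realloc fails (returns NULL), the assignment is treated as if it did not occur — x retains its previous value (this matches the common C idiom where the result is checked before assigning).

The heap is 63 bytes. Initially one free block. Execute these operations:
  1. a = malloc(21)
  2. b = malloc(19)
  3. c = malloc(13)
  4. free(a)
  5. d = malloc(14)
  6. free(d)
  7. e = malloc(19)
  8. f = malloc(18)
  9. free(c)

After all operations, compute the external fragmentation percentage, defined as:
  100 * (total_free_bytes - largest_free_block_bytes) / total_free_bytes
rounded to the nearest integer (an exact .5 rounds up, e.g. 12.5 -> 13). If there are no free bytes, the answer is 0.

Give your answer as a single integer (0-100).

Op 1: a = malloc(21) -> a = 0; heap: [0-20 ALLOC][21-62 FREE]
Op 2: b = malloc(19) -> b = 21; heap: [0-20 ALLOC][21-39 ALLOC][40-62 FREE]
Op 3: c = malloc(13) -> c = 40; heap: [0-20 ALLOC][21-39 ALLOC][40-52 ALLOC][53-62 FREE]
Op 4: free(a) -> (freed a); heap: [0-20 FREE][21-39 ALLOC][40-52 ALLOC][53-62 FREE]
Op 5: d = malloc(14) -> d = 0; heap: [0-13 ALLOC][14-20 FREE][21-39 ALLOC][40-52 ALLOC][53-62 FREE]
Op 6: free(d) -> (freed d); heap: [0-20 FREE][21-39 ALLOC][40-52 ALLOC][53-62 FREE]
Op 7: e = malloc(19) -> e = 0; heap: [0-18 ALLOC][19-20 FREE][21-39 ALLOC][40-52 ALLOC][53-62 FREE]
Op 8: f = malloc(18) -> f = NULL; heap: [0-18 ALLOC][19-20 FREE][21-39 ALLOC][40-52 ALLOC][53-62 FREE]
Op 9: free(c) -> (freed c); heap: [0-18 ALLOC][19-20 FREE][21-39 ALLOC][40-62 FREE]
Free blocks: [2 23] total_free=25 largest=23 -> 100*(25-23)/25 = 200/25 = 8

Answer: 8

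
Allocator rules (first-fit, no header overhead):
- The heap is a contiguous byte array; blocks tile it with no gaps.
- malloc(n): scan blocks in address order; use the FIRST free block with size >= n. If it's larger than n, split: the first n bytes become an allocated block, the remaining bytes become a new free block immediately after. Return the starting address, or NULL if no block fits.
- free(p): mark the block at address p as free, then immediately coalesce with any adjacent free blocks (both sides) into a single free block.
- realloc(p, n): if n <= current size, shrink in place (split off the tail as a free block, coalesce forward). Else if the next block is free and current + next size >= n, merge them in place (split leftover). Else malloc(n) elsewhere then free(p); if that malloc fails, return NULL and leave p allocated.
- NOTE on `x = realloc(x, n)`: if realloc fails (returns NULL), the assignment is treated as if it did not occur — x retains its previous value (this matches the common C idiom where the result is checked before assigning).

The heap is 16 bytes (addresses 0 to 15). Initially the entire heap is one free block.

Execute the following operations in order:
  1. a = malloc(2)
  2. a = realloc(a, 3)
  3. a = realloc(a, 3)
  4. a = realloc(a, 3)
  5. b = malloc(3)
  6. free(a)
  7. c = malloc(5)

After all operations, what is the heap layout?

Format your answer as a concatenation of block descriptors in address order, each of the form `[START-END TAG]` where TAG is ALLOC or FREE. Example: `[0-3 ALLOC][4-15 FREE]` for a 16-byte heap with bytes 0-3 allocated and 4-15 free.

Op 1: a = malloc(2) -> a = 0; heap: [0-1 ALLOC][2-15 FREE]
Op 2: a = realloc(a, 3) -> a = 0; heap: [0-2 ALLOC][3-15 FREE]
Op 3: a = realloc(a, 3) -> a = 0; heap: [0-2 ALLOC][3-15 FREE]
Op 4: a = realloc(a, 3) -> a = 0; heap: [0-2 ALLOC][3-15 FREE]
Op 5: b = malloc(3) -> b = 3; heap: [0-2 ALLOC][3-5 ALLOC][6-15 FREE]
Op 6: free(a) -> (freed a); heap: [0-2 FREE][3-5 ALLOC][6-15 FREE]
Op 7: c = malloc(5) -> c = 6; heap: [0-2 FREE][3-5 ALLOC][6-10 ALLOC][11-15 FREE]

Answer: [0-2 FREE][3-5 ALLOC][6-10 ALLOC][11-15 FREE]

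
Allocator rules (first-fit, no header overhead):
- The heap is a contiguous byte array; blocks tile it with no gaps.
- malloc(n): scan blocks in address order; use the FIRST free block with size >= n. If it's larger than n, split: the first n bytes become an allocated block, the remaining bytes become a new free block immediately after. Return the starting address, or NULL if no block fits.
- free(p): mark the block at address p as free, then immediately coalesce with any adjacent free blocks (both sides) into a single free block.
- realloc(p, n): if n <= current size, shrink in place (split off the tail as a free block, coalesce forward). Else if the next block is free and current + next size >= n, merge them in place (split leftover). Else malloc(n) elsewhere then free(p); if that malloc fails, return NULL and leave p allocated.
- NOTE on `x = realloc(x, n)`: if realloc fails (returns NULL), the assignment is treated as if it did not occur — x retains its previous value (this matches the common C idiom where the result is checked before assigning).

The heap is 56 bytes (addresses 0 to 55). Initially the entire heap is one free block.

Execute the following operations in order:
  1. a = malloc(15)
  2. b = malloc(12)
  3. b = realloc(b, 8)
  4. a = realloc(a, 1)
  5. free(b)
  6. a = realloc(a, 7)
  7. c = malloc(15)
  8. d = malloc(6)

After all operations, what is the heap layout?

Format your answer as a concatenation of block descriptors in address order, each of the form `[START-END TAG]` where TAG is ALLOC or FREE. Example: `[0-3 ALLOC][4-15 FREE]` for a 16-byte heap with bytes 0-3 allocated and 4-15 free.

Answer: [0-6 ALLOC][7-21 ALLOC][22-27 ALLOC][28-55 FREE]

Derivation:
Op 1: a = malloc(15) -> a = 0; heap: [0-14 ALLOC][15-55 FREE]
Op 2: b = malloc(12) -> b = 15; heap: [0-14 ALLOC][15-26 ALLOC][27-55 FREE]
Op 3: b = realloc(b, 8) -> b = 15; heap: [0-14 ALLOC][15-22 ALLOC][23-55 FREE]
Op 4: a = realloc(a, 1) -> a = 0; heap: [0-0 ALLOC][1-14 FREE][15-22 ALLOC][23-55 FREE]
Op 5: free(b) -> (freed b); heap: [0-0 ALLOC][1-55 FREE]
Op 6: a = realloc(a, 7) -> a = 0; heap: [0-6 ALLOC][7-55 FREE]
Op 7: c = malloc(15) -> c = 7; heap: [0-6 ALLOC][7-21 ALLOC][22-55 FREE]
Op 8: d = malloc(6) -> d = 22; heap: [0-6 ALLOC][7-21 ALLOC][22-27 ALLOC][28-55 FREE]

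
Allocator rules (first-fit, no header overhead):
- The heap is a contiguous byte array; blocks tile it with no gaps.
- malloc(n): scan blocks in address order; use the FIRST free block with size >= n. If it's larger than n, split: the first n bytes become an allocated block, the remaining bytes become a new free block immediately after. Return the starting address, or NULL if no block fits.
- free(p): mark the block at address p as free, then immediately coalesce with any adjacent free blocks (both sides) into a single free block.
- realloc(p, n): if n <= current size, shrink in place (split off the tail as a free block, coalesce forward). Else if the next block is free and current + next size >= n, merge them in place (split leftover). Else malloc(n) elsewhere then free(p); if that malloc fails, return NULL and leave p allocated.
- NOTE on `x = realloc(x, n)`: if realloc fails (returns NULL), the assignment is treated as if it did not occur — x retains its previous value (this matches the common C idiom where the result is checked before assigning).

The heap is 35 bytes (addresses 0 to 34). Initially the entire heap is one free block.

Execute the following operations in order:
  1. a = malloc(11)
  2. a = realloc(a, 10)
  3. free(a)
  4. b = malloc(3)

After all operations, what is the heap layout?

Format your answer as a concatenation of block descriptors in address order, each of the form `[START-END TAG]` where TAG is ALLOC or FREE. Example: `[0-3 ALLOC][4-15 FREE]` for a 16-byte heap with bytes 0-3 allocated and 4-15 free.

Op 1: a = malloc(11) -> a = 0; heap: [0-10 ALLOC][11-34 FREE]
Op 2: a = realloc(a, 10) -> a = 0; heap: [0-9 ALLOC][10-34 FREE]
Op 3: free(a) -> (freed a); heap: [0-34 FREE]
Op 4: b = malloc(3) -> b = 0; heap: [0-2 ALLOC][3-34 FREE]

Answer: [0-2 ALLOC][3-34 FREE]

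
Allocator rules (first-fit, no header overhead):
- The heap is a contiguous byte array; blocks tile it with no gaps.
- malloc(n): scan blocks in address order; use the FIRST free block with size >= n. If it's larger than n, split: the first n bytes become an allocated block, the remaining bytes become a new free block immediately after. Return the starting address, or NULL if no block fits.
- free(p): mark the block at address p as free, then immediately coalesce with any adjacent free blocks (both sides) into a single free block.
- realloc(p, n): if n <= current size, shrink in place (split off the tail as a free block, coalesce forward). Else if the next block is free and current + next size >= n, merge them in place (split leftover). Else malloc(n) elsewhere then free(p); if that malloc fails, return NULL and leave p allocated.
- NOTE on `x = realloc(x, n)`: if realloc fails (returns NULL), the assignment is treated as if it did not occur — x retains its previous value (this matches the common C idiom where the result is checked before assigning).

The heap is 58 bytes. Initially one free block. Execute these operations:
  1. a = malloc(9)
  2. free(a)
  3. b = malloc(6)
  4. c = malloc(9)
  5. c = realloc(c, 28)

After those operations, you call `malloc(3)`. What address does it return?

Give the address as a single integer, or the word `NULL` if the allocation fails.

Op 1: a = malloc(9) -> a = 0; heap: [0-8 ALLOC][9-57 FREE]
Op 2: free(a) -> (freed a); heap: [0-57 FREE]
Op 3: b = malloc(6) -> b = 0; heap: [0-5 ALLOC][6-57 FREE]
Op 4: c = malloc(9) -> c = 6; heap: [0-5 ALLOC][6-14 ALLOC][15-57 FREE]
Op 5: c = realloc(c, 28) -> c = 6; heap: [0-5 ALLOC][6-33 ALLOC][34-57 FREE]
malloc(3): first-fit scan over [0-5 ALLOC][6-33 ALLOC][34-57 FREE] -> 34

Answer: 34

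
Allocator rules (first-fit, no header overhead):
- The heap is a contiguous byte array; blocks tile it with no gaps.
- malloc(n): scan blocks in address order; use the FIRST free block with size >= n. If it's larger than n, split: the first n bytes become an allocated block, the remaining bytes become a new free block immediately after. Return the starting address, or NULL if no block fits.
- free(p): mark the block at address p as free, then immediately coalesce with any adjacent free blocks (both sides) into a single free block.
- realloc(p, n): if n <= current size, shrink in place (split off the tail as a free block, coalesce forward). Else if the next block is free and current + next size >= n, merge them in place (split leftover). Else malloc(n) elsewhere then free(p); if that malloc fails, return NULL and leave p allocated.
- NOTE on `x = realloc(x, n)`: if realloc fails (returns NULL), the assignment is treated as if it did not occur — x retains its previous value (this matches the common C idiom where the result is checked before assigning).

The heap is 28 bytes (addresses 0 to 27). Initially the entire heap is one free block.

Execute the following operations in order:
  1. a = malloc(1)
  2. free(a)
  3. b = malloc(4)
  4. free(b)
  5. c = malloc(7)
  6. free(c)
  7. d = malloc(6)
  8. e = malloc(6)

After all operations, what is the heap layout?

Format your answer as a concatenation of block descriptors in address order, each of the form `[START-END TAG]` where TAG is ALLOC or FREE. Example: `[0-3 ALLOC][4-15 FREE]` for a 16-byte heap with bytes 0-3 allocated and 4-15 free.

Op 1: a = malloc(1) -> a = 0; heap: [0-0 ALLOC][1-27 FREE]
Op 2: free(a) -> (freed a); heap: [0-27 FREE]
Op 3: b = malloc(4) -> b = 0; heap: [0-3 ALLOC][4-27 FREE]
Op 4: free(b) -> (freed b); heap: [0-27 FREE]
Op 5: c = malloc(7) -> c = 0; heap: [0-6 ALLOC][7-27 FREE]
Op 6: free(c) -> (freed c); heap: [0-27 FREE]
Op 7: d = malloc(6) -> d = 0; heap: [0-5 ALLOC][6-27 FREE]
Op 8: e = malloc(6) -> e = 6; heap: [0-5 ALLOC][6-11 ALLOC][12-27 FREE]

Answer: [0-5 ALLOC][6-11 ALLOC][12-27 FREE]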